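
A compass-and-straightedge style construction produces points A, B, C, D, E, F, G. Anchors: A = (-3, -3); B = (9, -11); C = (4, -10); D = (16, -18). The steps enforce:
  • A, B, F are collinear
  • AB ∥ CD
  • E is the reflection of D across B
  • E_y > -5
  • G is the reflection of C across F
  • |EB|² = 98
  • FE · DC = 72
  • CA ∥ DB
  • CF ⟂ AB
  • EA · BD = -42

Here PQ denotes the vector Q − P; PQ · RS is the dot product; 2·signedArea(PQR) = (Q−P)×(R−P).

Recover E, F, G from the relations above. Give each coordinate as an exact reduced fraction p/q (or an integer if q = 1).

E = (2, -4)
F = (66/13, -109/13)
G = (80/13, -88/13)

1. E_x = 2  [E is the reflection of D across B]
2. E_y = -4  [E is the reflection of D across B]
   → E = (2, -4)
3. F_x = 66/13  [A, B, F are collinear ∩ CF ⟂ AB]
4. F_y = -109/13  [A, B, F are collinear ∩ CF ⟂ AB]
   → F = (66/13, -109/13)
5. G_x = 80/13  [G is the reflection of C across F]
6. G_y = -88/13  [G is the reflection of C across F]
   → G = (80/13, -88/13)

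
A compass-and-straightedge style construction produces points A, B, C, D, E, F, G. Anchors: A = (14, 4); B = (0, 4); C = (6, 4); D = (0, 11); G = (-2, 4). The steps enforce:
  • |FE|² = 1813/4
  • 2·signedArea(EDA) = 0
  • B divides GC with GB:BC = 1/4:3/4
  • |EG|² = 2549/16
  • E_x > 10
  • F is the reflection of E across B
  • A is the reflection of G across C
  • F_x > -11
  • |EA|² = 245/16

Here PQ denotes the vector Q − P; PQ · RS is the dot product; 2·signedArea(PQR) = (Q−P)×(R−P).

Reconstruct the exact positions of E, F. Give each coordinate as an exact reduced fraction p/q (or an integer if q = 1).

1. E_x = 21/2  [line 7·x + 14·y + -154 = 0 ∩ |EG|² = 2549/16]
2. E_y = 23/4  [line 7·x + 14·y + -154 = 0 ∩ |EG|² = 2549/16]
   → E = (21/2, 23/4)
3. F_x = -21/2  [F is the reflection of E across B]
4. F_y = 9/4  [F is the reflection of E across B]
   → F = (-21/2, 9/4)

E = (21/2, 23/4)
F = (-21/2, 9/4)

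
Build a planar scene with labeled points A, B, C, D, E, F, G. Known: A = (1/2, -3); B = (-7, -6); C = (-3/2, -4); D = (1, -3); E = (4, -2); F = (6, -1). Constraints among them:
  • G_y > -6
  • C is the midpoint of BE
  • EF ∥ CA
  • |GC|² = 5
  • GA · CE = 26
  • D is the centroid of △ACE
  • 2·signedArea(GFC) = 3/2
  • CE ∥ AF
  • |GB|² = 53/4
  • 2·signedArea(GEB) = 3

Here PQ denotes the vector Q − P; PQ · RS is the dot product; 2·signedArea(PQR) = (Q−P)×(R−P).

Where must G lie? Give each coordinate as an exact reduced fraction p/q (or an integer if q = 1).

1. G_x = -7/2  [GA · CE = 26 ∩ 2·signedArea(GEB) = 3]
2. G_y = -5  [GA · CE = 26 ∩ 2·signedArea(GEB) = 3]
   → G = (-7/2, -5)

G = (-7/2, -5)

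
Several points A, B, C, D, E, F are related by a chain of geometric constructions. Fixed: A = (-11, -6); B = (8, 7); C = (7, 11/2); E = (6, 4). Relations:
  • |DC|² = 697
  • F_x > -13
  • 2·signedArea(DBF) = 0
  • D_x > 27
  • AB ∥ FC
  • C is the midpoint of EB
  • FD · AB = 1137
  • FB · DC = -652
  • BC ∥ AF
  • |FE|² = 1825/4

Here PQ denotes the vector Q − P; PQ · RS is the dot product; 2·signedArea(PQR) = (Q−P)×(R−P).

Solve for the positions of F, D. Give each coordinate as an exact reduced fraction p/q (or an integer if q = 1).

1. F_x = -12  [AB ∥ FC ∩ BC ∥ AF]
2. F_y = -15/2  [AB ∥ FC ∩ BC ∥ AF]
   → F = (-12, -15/2)
3. D_x = 28  [2·signedArea(DBF) = 0 ∩ FB · DC = -652]
4. D_y = 43/2  [2·signedArea(DBF) = 0 ∩ FB · DC = -652]
   → D = (28, 43/2)

D = (28, 43/2)
F = (-12, -15/2)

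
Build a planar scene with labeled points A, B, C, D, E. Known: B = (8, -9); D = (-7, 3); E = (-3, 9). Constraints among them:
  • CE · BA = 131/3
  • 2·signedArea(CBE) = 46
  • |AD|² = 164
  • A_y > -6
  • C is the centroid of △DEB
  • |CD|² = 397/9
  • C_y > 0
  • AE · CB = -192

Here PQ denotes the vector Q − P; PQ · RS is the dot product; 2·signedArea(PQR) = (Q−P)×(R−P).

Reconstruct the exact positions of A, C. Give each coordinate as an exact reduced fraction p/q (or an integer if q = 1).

A = (3, -5)
C = (-2/3, 1)

1. C_x = -2/3  [C is the centroid of △DEB]
2. C_y = 1  [C is the centroid of △DEB]
   → C = (-2/3, 1)
3. A_x = 3  [AE · CB = -192 ∩ CE · BA = 131/3]
4. A_y = -5  [AE · CB = -192 ∩ CE · BA = 131/3]
   → A = (3, -5)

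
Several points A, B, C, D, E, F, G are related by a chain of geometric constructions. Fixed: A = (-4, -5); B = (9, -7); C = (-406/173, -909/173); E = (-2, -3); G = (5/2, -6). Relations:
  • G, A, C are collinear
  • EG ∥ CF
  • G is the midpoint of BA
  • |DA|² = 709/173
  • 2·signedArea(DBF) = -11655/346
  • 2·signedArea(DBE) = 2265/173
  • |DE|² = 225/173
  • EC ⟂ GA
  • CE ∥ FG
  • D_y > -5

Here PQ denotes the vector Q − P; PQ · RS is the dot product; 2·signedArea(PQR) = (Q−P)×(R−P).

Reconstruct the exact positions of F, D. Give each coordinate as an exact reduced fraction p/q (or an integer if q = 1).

D = (-376/173, -714/173)
F = (745/346, -1428/173)

1. F_x = 745/346  [CE ∥ FG ∩ EG ∥ CF]
2. F_y = -1428/173  [CE ∥ FG ∩ EG ∥ CF]
   → F = (745/346, -1428/173)
3. D_x = -376/173  [2·signedArea(DBF) = -11655/346 ∩ 2·signedArea(DBE) = 2265/173]
4. D_y = -714/173  [2·signedArea(DBF) = -11655/346 ∩ 2·signedArea(DBE) = 2265/173]
   → D = (-376/173, -714/173)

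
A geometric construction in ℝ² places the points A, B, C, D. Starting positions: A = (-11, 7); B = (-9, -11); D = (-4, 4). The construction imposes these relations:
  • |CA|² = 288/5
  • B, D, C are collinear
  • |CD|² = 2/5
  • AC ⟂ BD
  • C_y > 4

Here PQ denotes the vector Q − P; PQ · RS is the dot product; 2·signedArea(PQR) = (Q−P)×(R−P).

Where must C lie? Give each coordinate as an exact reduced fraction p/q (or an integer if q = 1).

1. C_x = -19/5  [B, D, C are collinear ∩ AC ⟂ BD]
2. C_y = 23/5  [B, D, C are collinear ∩ AC ⟂ BD]
   → C = (-19/5, 23/5)

C = (-19/5, 23/5)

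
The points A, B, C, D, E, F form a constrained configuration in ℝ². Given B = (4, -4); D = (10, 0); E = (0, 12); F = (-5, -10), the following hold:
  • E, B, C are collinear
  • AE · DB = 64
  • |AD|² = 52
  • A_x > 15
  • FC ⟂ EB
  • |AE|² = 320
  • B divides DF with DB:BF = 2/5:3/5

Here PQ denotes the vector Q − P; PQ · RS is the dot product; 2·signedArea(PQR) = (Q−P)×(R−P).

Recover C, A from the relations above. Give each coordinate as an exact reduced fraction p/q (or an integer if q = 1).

1. C_x = 83/17  [E, B, C are collinear ∩ FC ⟂ EB]
2. C_y = -128/17  [E, B, C are collinear ∩ FC ⟂ EB]
   → C = (83/17, -128/17)
3. A_x = 16  [line 6·x + 4·y + -112 = 0 ∩ |AE|² = 320]
4. A_y = 4  [line 6·x + 4·y + -112 = 0 ∩ |AE|² = 320]
   → A = (16, 4)

A = (16, 4)
C = (83/17, -128/17)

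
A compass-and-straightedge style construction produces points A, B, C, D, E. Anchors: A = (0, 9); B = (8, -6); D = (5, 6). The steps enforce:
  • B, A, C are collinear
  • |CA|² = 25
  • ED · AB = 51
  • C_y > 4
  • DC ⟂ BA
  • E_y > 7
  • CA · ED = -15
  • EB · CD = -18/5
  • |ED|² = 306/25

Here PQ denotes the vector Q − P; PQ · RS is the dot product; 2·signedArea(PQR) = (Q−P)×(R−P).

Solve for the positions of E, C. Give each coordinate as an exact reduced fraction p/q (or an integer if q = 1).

1. C_x = 40/17  [B, A, C are collinear ∩ DC ⟂ BA]
2. C_y = 78/17  [B, A, C are collinear ∩ DC ⟂ BA]
   → C = (40/17, 78/17)
3. E_x = 2  [ED · AB = 51 ∩ EB · CD = -18/5]
4. E_y = 39/5  [ED · AB = 51 ∩ EB · CD = -18/5]
   → E = (2, 39/5)

C = (40/17, 78/17)
E = (2, 39/5)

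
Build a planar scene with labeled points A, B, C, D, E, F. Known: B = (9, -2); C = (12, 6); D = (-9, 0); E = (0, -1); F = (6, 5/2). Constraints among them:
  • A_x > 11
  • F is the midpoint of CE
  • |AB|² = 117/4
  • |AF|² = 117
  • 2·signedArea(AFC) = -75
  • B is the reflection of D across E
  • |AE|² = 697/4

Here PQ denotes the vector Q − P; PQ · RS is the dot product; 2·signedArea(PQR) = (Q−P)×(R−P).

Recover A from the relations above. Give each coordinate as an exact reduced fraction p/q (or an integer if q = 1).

1. A_x = 12  [line -7/2·x + 6·y + 81 = 0 ∩ |AF|² = 117]
2. A_y = -13/2  [line -7/2·x + 6·y + 81 = 0 ∩ |AF|² = 117]
   → A = (12, -13/2)

A = (12, -13/2)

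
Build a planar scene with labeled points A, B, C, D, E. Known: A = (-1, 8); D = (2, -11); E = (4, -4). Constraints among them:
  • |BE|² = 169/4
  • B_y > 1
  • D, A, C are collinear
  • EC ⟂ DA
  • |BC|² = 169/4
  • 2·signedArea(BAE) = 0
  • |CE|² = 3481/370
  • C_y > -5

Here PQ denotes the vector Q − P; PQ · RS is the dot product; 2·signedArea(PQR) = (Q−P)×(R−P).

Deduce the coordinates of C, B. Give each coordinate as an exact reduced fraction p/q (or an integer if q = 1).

B = (3/2, 2)
C = (359/370, -1657/370)

1. C_x = 359/370  [D, A, C are collinear ∩ EC ⟂ DA]
2. C_y = -1657/370  [D, A, C are collinear ∩ EC ⟂ DA]
   → C = (359/370, -1657/370)
3. B_x = 3/2  [line 12·x + 5·y + -28 = 0 ∩ |BC|² = 169/4]
4. B_y = 2  [line 12·x + 5·y + -28 = 0 ∩ |BC|² = 169/4]
   → B = (3/2, 2)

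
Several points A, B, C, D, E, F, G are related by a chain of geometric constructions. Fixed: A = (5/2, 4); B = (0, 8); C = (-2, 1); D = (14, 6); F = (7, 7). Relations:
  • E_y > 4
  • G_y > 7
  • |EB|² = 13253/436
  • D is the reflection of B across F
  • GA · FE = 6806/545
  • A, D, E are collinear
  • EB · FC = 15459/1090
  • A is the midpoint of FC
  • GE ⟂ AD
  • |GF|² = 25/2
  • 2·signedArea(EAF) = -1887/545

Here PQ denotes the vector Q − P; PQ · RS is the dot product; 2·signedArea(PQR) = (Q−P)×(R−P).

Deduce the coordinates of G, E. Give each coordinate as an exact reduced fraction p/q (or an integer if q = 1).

1. E_x = 4427/1090  [A, D, E are collinear ∩ EB · FC = 15459/1090]
2. E_y = 2328/545  [A, D, E are collinear ∩ EB · FC = 15459/1090]
   → E = (4427/1090, 2328/545)
3. G_x = 7/2  [GA · FE = 6806/545 ∩ GE ⟂ AD]
4. G_y = 15/2  [GA · FE = 6806/545 ∩ GE ⟂ AD]
   → G = (7/2, 15/2)

E = (4427/1090, 2328/545)
G = (7/2, 15/2)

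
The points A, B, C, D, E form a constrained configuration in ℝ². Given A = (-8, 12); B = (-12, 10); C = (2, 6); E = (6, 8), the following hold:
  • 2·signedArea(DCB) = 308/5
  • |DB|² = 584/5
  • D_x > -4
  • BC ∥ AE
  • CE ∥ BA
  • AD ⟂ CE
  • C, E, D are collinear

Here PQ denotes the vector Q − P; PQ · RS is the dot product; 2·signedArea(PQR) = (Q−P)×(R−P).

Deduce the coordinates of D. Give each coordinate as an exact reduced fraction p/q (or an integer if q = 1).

1. D_x = -18/5  [C, E, D are collinear ∩ AD ⟂ CE]
2. D_y = 16/5  [C, E, D are collinear ∩ AD ⟂ CE]
   → D = (-18/5, 16/5)

D = (-18/5, 16/5)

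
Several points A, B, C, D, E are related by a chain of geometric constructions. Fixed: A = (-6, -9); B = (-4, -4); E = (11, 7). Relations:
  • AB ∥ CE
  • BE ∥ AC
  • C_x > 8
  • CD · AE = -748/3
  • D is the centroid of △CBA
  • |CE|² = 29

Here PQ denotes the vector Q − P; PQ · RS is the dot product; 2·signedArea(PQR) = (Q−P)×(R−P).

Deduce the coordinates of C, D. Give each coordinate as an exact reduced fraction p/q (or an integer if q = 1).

C = (9, 2)
D = (-1/3, -11/3)

1. C_x = 9  [AB ∥ CE ∩ BE ∥ AC]
2. C_y = 2  [AB ∥ CE ∩ BE ∥ AC]
   → C = (9, 2)
3. D_x = -1/3  [D is the centroid of △CBA]
4. D_y = -11/3  [D is the centroid of △CBA]
   → D = (-1/3, -11/3)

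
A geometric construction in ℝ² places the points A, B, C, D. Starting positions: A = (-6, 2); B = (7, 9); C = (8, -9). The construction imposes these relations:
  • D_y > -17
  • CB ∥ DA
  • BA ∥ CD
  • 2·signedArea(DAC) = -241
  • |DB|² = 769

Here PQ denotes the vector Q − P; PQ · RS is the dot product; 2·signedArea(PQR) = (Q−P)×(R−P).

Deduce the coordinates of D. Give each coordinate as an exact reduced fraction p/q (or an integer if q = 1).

D = (-5, -16)

1. D_x = -5  [CB ∥ DA ∩ BA ∥ CD]
2. D_y = -16  [CB ∥ DA ∩ BA ∥ CD]
   → D = (-5, -16)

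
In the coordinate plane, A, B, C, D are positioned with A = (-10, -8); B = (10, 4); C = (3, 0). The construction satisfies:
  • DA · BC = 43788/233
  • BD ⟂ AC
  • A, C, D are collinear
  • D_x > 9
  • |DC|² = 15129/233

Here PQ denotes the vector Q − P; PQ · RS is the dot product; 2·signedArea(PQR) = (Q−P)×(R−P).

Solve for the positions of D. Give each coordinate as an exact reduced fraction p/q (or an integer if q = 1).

1. D_x = 2298/233  [A, C, D are collinear ∩ BD ⟂ AC]
2. D_y = 984/233  [A, C, D are collinear ∩ BD ⟂ AC]
   → D = (2298/233, 984/233)

D = (2298/233, 984/233)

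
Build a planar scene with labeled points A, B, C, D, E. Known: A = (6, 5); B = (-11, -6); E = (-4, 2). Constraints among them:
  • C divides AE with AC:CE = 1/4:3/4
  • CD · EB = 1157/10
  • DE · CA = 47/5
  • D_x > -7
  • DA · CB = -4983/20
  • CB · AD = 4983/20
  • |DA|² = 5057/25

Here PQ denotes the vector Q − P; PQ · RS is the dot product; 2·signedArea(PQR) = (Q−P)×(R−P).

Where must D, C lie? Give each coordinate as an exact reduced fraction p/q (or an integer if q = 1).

C = (7/2, 17/4)
D = (-34/5, -6/5)

1. C_x = 7/2  [C divides AE with AC:CE = 1/4:3/4]
2. C_y = 17/4  [C divides AE with AC:CE = 1/4:3/4]
   → C = (7/2, 17/4)
3. D_x = -34/5  [DA · CB = -4983/20 ∩ DE · CA = 47/5]
4. D_y = -6/5  [DA · CB = -4983/20 ∩ DE · CA = 47/5]
   → D = (-34/5, -6/5)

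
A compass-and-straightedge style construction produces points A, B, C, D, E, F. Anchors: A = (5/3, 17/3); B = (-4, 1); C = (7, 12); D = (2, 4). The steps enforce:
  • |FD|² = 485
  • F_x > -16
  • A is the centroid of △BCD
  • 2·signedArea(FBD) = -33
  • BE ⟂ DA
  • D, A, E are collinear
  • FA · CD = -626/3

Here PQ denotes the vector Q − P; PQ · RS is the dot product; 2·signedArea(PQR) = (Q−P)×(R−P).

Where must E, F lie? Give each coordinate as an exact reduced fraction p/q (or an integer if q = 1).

1. E_x = 61/26  [D, A, E are collinear ∩ BE ⟂ DA]
2. E_y = 59/26  [D, A, E are collinear ∩ BE ⟂ DA]
   → E = (61/26, 59/26)
3. F_x = -15  [2·signedArea(FBD) = -33 ∩ FA · CD = -626/3]
4. F_y = -10  [2·signedArea(FBD) = -33 ∩ FA · CD = -626/3]
   → F = (-15, -10)

E = (61/26, 59/26)
F = (-15, -10)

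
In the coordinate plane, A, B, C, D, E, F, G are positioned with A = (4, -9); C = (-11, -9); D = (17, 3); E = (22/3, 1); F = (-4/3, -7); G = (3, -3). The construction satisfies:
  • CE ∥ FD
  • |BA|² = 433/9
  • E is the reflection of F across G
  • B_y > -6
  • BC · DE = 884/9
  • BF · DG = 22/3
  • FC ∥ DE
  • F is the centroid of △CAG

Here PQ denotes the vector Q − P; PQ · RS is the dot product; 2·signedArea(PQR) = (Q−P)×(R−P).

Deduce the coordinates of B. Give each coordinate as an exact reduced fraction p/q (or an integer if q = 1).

B = (-5/3, -5)

1. B_x = -5/3  [BF · DG = 22/3 ∩ BC · DE = 884/9]
2. B_y = -5  [BF · DG = 22/3 ∩ BC · DE = 884/9]
   → B = (-5/3, -5)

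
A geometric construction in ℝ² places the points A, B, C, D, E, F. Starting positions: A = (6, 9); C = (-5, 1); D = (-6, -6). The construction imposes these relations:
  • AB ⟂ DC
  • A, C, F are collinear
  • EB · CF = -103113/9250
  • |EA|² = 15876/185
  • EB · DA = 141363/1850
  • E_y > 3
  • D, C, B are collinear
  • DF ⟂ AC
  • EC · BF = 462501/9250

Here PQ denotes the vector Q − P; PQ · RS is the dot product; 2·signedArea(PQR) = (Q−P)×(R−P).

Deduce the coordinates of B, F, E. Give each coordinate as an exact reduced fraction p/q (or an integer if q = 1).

B = (-183/50, 519/50)
E = (-276/185, 657/185)
F = (-1662/185, -351/185)

1. B_x = -183/50  [D, C, B are collinear ∩ AB ⟂ DC]
2. B_y = 519/50  [D, C, B are collinear ∩ AB ⟂ DC]
   → B = (-183/50, 519/50)
3. F_x = -1662/185  [A, C, F are collinear ∩ DF ⟂ AC]
4. F_y = -351/185  [A, C, F are collinear ∩ DF ⟂ AC]
   → F = (-1662/185, -351/185)
5. E_x = -276/185  [EB · DA = 141363/1850 ∩ EC · BF = 462501/9250]
6. E_y = 657/185  [EB · DA = 141363/1850 ∩ EC · BF = 462501/9250]
   → E = (-276/185, 657/185)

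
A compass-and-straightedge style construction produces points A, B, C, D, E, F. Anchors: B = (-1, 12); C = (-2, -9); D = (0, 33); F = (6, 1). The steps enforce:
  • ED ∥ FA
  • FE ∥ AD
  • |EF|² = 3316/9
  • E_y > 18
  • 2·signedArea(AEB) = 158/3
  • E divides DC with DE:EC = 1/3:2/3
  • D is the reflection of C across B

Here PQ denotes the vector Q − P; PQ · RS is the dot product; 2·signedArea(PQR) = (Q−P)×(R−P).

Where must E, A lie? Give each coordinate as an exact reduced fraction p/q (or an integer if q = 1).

A = (20/3, 15)
E = (-2/3, 19)

1. E_x = -2/3  [E divides DC with DE:EC = 1/3:2/3]
2. E_y = 19  [E divides DC with DE:EC = 1/3:2/3]
   → E = (-2/3, 19)
3. A_x = 20/3  [FE ∥ AD ∩ ED ∥ FA]
4. A_y = 15  [FE ∥ AD ∩ ED ∥ FA]
   → A = (20/3, 15)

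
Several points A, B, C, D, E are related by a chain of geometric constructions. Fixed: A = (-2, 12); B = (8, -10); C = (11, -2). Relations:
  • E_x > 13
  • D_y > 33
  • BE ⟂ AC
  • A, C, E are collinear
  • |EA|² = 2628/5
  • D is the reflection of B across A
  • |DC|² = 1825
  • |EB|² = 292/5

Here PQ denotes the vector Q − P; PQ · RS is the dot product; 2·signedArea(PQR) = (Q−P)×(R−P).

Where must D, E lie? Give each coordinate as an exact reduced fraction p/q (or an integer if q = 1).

1. D_x = -12  [D is the reflection of B across A]
2. D_y = 34  [D is the reflection of B across A]
   → D = (-12, 34)
3. E_x = 68/5  [A, C, E are collinear ∩ BE ⟂ AC]
4. E_y = -24/5  [A, C, E are collinear ∩ BE ⟂ AC]
   → E = (68/5, -24/5)

D = (-12, 34)
E = (68/5, -24/5)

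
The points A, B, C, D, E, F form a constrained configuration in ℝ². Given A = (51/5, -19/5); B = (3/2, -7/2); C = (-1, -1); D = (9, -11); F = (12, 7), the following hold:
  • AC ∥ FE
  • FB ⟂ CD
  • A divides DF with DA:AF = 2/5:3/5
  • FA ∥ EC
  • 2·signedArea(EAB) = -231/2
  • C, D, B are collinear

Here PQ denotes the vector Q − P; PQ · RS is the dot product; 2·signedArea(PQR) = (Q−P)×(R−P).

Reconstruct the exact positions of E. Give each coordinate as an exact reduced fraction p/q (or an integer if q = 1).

1. E_x = 4/5  [FA ∥ EC ∩ AC ∥ FE]
2. E_y = 49/5  [FA ∥ EC ∩ AC ∥ FE]
   → E = (4/5, 49/5)

E = (4/5, 49/5)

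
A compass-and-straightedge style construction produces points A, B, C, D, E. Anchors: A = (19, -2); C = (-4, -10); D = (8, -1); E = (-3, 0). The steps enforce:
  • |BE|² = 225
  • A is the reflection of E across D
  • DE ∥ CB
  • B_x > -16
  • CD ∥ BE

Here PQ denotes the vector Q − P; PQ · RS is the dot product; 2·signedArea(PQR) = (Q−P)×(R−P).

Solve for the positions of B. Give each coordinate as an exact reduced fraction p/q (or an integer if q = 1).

B = (-15, -9)

1. B_x = -15  [CD ∥ BE ∩ DE ∥ CB]
2. B_y = -9  [CD ∥ BE ∩ DE ∥ CB]
   → B = (-15, -9)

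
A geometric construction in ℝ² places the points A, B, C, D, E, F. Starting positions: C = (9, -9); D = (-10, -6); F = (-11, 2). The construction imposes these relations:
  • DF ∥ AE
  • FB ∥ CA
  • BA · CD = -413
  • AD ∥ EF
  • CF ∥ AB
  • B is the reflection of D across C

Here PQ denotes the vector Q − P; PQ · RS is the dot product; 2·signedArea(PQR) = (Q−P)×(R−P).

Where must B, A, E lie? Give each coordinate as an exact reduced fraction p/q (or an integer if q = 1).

A = (48, -23)
B = (28, -12)
E = (47, -15)

1. B_x = 28  [B is the reflection of D across C]
2. B_y = -12  [B is the reflection of D across C]
   → B = (28, -12)
3. A_x = 48  [CF ∥ AB ∩ FB ∥ CA]
4. A_y = -23  [CF ∥ AB ∩ FB ∥ CA]
   → A = (48, -23)
5. E_x = 47  [AD ∥ EF ∩ DF ∥ AE]
6. E_y = -15  [AD ∥ EF ∩ DF ∥ AE]
   → E = (47, -15)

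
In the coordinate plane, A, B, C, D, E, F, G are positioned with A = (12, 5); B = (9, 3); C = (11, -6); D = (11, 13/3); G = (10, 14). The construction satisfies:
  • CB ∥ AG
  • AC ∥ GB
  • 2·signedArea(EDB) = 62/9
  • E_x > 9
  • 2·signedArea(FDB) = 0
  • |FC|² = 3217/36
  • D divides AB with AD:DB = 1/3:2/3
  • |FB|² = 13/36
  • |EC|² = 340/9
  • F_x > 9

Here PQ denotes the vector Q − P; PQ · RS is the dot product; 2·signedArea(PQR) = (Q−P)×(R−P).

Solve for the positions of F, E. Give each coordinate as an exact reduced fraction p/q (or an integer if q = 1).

1. F_x = 19/2  [line 4/3·x + -2·y + -6 = 0 ∩ |FC|² = 3217/36]
2. F_y = 10/3  [line 4/3·x + -2·y + -6 = 0 ∩ |FC|² = 3217/36]
   → F = (19/2, 10/3)
3. E_x = 29/3  [line 4/3·x + -2·y + -116/9 = 0 ∩ |EC|² = 340/9]
4. E_y = 0  [line 4/3·x + -2·y + -116/9 = 0 ∩ |EC|² = 340/9]
   → E = (29/3, 0)

E = (29/3, 0)
F = (19/2, 10/3)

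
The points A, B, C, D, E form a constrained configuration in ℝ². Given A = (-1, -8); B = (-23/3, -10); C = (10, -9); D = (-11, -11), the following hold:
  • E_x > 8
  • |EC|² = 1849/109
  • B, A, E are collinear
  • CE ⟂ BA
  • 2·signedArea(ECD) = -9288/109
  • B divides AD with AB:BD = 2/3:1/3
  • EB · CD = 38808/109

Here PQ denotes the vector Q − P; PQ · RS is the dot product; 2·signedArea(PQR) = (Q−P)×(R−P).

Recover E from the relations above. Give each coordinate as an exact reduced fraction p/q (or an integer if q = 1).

E = (961/109, -551/109)

1. E_x = 961/109  [B, A, E are collinear ∩ CE ⟂ BA]
2. E_y = -551/109  [B, A, E are collinear ∩ CE ⟂ BA]
   → E = (961/109, -551/109)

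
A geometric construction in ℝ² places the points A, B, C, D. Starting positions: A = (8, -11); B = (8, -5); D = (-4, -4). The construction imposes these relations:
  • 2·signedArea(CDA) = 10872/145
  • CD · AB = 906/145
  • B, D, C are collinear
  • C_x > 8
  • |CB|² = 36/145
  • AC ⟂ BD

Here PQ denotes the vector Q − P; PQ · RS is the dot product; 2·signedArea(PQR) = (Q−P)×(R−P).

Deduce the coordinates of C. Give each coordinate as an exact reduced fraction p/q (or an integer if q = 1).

1. C_x = 1232/145  [B, D, C are collinear ∩ AC ⟂ BD]
2. C_y = -731/145  [B, D, C are collinear ∩ AC ⟂ BD]
   → C = (1232/145, -731/145)

C = (1232/145, -731/145)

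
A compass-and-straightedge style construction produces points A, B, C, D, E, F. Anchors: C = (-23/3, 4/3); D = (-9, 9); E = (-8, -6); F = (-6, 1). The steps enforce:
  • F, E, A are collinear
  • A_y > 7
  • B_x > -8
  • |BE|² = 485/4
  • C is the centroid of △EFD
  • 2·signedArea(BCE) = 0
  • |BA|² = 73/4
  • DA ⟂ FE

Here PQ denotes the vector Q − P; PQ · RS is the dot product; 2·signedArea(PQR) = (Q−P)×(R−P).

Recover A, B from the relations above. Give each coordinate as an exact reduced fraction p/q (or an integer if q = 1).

1. A_x = -218/53  [F, E, A are collinear ∩ DA ⟂ FE]
2. A_y = 403/53  [F, E, A are collinear ∩ DA ⟂ FE]
   → A = (-218/53, 403/53)
3. B_x = -15/2  [line 22/3·x + -1/3·y + 170/3 = 0 ∩ |BE|² = 485/4]
4. B_y = 5  [line 22/3·x + -1/3·y + 170/3 = 0 ∩ |BE|² = 485/4]
   → B = (-15/2, 5)

A = (-218/53, 403/53)
B = (-15/2, 5)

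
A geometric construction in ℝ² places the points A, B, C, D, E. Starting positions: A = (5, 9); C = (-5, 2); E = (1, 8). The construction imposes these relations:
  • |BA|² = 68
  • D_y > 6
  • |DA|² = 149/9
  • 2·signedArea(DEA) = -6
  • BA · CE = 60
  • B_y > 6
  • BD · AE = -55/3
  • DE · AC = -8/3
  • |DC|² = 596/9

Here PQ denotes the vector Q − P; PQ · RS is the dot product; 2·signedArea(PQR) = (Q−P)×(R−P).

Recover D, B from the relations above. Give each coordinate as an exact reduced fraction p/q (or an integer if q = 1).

B = (-3, 7)
D = (5/3, 20/3)

1. D_x = 5/3  [2·signedArea(DEA) = -6 ∩ DE · AC = -8/3]
2. D_y = 20/3  [2·signedArea(DEA) = -6 ∩ DE · AC = -8/3]
   → D = (5/3, 20/3)
3. B_x = -3  [BD · AE = -55/3 ∩ BA · CE = 60]
4. B_y = 7  [BD · AE = -55/3 ∩ BA · CE = 60]
   → B = (-3, 7)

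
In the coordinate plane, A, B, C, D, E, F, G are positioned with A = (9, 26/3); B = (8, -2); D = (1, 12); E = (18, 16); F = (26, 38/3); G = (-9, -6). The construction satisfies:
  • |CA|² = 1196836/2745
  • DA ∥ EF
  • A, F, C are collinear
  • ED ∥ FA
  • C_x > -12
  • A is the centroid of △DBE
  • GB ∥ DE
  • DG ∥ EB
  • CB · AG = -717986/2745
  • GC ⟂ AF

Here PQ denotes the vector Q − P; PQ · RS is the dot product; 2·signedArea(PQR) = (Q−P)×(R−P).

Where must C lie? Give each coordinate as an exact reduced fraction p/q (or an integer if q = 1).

C = (-10363/915, 3554/915)

1. C_x = -10363/915  [A, F, C are collinear ∩ GC ⟂ AF]
2. C_y = 3554/915  [A, F, C are collinear ∩ GC ⟂ AF]
   → C = (-10363/915, 3554/915)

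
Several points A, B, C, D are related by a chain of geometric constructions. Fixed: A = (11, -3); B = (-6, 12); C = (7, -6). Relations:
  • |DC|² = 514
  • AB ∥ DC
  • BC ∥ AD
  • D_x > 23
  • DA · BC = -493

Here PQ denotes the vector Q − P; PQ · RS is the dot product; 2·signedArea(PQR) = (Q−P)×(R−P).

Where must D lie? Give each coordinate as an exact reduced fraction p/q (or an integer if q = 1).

1. D_x = 24  [AB ∥ DC ∩ BC ∥ AD]
2. D_y = -21  [AB ∥ DC ∩ BC ∥ AD]
   → D = (24, -21)

D = (24, -21)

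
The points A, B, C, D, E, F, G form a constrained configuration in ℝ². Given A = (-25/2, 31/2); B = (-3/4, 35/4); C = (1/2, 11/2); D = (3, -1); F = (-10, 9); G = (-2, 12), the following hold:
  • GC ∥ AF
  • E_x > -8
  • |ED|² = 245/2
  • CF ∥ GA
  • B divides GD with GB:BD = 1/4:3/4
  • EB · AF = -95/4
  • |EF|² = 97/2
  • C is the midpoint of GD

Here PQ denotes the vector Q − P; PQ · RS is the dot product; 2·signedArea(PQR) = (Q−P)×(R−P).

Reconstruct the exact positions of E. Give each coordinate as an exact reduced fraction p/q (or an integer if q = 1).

1. E_x = -15/2  [line -5/2·x + 13/2·y + -35 = 0 ∩ |EF|² = 97/2]
2. E_y = 5/2  [line -5/2·x + 13/2·y + -35 = 0 ∩ |EF|² = 97/2]
   → E = (-15/2, 5/2)

E = (-15/2, 5/2)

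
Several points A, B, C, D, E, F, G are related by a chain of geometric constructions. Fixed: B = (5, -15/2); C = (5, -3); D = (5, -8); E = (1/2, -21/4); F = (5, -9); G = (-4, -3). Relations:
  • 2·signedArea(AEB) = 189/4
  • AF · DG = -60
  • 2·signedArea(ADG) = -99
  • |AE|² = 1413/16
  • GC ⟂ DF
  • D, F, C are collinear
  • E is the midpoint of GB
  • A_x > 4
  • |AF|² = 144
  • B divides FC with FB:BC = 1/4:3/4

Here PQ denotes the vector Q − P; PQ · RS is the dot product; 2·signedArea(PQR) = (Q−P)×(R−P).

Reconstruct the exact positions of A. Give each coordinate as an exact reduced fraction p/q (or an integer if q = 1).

A = (5, 3)

1. A_x = 5  [2·signedArea(ADG) = -99 ∩ 2·signedArea(AEB) = 189/4]
2. A_y = 3  [2·signedArea(ADG) = -99 ∩ 2·signedArea(AEB) = 189/4]
   → A = (5, 3)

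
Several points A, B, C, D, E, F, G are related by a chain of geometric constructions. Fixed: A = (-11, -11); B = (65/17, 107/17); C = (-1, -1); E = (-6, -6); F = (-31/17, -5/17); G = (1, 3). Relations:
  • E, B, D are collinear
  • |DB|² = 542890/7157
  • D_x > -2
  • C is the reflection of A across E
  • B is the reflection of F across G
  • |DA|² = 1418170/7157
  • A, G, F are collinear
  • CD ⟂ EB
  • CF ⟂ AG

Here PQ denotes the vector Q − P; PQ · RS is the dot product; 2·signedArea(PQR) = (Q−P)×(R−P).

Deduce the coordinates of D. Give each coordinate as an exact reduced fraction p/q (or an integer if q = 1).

D = (-11546/7157, -3650/7157)

1. D_x = -11546/7157  [E, B, D are collinear ∩ CD ⟂ EB]
2. D_y = -3650/7157  [E, B, D are collinear ∩ CD ⟂ EB]
   → D = (-11546/7157, -3650/7157)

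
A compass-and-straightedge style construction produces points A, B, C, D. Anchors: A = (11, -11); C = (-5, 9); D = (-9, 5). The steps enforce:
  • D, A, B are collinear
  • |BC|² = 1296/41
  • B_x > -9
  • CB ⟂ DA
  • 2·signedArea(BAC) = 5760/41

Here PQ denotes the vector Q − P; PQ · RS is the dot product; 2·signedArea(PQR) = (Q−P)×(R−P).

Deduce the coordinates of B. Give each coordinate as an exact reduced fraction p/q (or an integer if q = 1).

1. B_x = -349/41  [D, A, B are collinear ∩ CB ⟂ DA]
2. B_y = 189/41  [D, A, B are collinear ∩ CB ⟂ DA]
   → B = (-349/41, 189/41)

B = (-349/41, 189/41)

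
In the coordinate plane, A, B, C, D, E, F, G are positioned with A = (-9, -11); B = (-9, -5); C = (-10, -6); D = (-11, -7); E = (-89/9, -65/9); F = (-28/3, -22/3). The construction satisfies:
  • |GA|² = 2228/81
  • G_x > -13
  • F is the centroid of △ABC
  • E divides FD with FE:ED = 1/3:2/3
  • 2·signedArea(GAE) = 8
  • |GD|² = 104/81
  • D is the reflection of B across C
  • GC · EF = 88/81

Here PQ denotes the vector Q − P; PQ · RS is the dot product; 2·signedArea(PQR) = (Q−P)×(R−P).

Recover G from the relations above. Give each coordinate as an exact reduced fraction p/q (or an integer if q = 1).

1. G_x = -109/9  [2·signedArea(GAE) = 8 ∩ GC · EF = 88/81]
2. G_y = -61/9  [2·signedArea(GAE) = 8 ∩ GC · EF = 88/81]
   → G = (-109/9, -61/9)

G = (-109/9, -61/9)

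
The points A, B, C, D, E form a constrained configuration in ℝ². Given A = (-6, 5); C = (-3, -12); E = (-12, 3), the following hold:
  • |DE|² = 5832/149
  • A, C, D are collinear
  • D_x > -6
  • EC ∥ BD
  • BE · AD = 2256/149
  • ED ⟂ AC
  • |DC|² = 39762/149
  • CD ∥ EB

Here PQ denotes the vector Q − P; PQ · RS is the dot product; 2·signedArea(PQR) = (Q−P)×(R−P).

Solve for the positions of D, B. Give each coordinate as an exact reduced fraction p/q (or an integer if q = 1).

B = (-2211/149, 2844/149)
D = (-870/149, 609/149)

1. D_x = -870/149  [A, C, D are collinear ∩ ED ⟂ AC]
2. D_y = 609/149  [A, C, D are collinear ∩ ED ⟂ AC]
   → D = (-870/149, 609/149)
3. B_x = -2211/149  [EC ∥ BD ∩ CD ∥ EB]
4. B_y = 2844/149  [EC ∥ BD ∩ CD ∥ EB]
   → B = (-2211/149, 2844/149)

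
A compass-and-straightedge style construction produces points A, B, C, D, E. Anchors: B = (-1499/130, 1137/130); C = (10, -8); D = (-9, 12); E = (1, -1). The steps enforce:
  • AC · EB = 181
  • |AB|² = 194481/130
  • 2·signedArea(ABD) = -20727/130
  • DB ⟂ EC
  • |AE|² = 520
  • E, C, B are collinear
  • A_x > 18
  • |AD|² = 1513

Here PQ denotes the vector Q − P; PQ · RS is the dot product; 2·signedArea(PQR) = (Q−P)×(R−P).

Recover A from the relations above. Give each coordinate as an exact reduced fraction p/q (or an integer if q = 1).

A = (19, -15)

1. A_x = 19  [line -423/130·x + 329/130·y + 6486/65 = 0 ∩ |AE|² = 520]
2. A_y = -15  [line -423/130·x + 329/130·y + 6486/65 = 0 ∩ |AE|² = 520]
   → A = (19, -15)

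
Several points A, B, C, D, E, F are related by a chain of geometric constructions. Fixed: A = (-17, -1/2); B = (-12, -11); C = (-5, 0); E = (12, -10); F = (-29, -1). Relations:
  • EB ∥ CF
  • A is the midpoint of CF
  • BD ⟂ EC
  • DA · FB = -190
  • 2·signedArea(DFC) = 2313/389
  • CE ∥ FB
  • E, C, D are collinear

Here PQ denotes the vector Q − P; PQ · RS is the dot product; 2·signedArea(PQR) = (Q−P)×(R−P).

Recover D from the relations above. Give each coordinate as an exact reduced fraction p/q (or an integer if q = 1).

1. D_x = -2098/389  [E, C, D are collinear ∩ BD ⟂ EC]
2. D_y = 90/389  [E, C, D are collinear ∩ BD ⟂ EC]
   → D = (-2098/389, 90/389)

D = (-2098/389, 90/389)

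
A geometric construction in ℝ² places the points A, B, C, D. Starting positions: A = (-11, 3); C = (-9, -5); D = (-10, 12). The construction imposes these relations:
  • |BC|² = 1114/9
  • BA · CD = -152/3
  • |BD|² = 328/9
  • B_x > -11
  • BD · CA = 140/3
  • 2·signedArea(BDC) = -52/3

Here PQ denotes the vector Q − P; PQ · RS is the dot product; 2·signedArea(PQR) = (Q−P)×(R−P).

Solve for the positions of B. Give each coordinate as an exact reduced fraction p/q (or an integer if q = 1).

B = (-32/3, 6)

1. B_x = -32/3  [2·signedArea(BDC) = -52/3 ∩ BD · CA = 140/3]
2. B_y = 6  [2·signedArea(BDC) = -52/3 ∩ BD · CA = 140/3]
   → B = (-32/3, 6)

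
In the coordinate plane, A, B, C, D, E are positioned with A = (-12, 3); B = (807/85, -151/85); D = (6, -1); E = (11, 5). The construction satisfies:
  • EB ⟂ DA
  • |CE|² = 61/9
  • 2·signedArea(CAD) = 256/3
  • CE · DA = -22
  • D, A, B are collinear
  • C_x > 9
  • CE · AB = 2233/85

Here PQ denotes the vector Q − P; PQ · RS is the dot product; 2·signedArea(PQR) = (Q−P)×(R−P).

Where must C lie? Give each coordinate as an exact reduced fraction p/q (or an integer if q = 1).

1. C_x = 28/3  [CE · DA = -22 ∩ 2·signedArea(CAD) = 256/3]
2. C_y = 3  [CE · DA = -22 ∩ 2·signedArea(CAD) = 256/3]
   → C = (28/3, 3)

C = (28/3, 3)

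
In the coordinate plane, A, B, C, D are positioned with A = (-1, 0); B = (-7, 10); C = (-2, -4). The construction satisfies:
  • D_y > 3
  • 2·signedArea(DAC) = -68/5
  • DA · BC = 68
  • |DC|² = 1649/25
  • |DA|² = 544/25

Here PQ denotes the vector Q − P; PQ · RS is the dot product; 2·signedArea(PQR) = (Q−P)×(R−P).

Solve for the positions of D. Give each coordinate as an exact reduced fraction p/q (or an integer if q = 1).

D = (-17/5, 4)

1. D_x = -17/5  [2·signedArea(DAC) = -68/5 ∩ DA · BC = 68]
2. D_y = 4  [2·signedArea(DAC) = -68/5 ∩ DA · BC = 68]
   → D = (-17/5, 4)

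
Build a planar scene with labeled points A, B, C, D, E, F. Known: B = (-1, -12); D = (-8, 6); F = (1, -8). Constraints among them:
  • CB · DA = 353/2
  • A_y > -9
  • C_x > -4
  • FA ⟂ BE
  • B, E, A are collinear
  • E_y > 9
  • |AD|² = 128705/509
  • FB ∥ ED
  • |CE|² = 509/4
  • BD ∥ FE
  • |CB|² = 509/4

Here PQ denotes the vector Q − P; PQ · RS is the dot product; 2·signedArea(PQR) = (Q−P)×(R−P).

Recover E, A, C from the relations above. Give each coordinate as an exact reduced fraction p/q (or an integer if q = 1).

A = (-899/509, -4392/509)
C = (-7/2, -1)
E = (-6, 10)

1. E_x = -6  [FB ∥ ED ∩ BD ∥ FE]
2. E_y = 10  [FB ∥ ED ∩ BD ∥ FE]
   → E = (-6, 10)
3. A_x = -899/509  [B, E, A are collinear ∩ FA ⟂ BE]
4. A_y = -4392/509  [B, E, A are collinear ∩ FA ⟂ BE]
   → A = (-899/509, -4392/509)
5. C_x = -7/2  [line -3173/509·x + 7446/509·y + -7319/1018 = 0 ∩ |CB|² = 509/4]
6. C_y = -1  [line -3173/509·x + 7446/509·y + -7319/1018 = 0 ∩ |CB|² = 509/4]
   → C = (-7/2, -1)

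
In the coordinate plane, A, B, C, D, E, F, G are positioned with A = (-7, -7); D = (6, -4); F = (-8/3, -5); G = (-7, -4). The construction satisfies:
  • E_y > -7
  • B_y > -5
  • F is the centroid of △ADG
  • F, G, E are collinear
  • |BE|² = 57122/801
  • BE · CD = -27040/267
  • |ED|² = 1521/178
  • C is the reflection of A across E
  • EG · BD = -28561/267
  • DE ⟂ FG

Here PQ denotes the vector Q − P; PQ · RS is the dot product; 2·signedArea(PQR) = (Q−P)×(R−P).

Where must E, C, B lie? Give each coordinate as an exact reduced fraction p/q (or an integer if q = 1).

B = (-1541/534, -881/178)
C = (1574/89, -596/89)
E = (951/178, -1219/178)

1. E_x = 951/178  [F, G, E are collinear ∩ DE ⟂ FG]
2. E_y = -1219/178  [F, G, E are collinear ∩ DE ⟂ FG]
   → E = (951/178, -1219/178)
3. C_x = 1574/89  [C is the reflection of A across E]
4. C_y = -596/89  [C is the reflection of A across E]
   → C = (1574/89, -596/89)
5. B_x = -1541/534  [line 1040/89·x + -240/89·y + 5440/267 = 0 ∩ |BE|² = 57122/801]
6. B_y = -881/178  [line 1040/89·x + -240/89·y + 5440/267 = 0 ∩ |BE|² = 57122/801]
   → B = (-1541/534, -881/178)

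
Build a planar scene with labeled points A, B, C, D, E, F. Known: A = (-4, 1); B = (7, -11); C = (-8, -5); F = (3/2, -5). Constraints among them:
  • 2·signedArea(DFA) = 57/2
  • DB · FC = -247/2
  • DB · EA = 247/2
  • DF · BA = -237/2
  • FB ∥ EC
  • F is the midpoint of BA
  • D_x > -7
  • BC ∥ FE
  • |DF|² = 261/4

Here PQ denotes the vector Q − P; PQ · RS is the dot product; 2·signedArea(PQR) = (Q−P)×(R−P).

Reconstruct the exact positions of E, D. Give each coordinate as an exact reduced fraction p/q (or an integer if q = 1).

1. E_x = -27/2  [FB ∥ EC ∩ BC ∥ FE]
2. E_y = 1  [FB ∥ EC ∩ BC ∥ FE]
   → E = (-27/2, 1)
3. D_x = -6  [DB · EA = 247/2 ∩ 2·signedArea(DFA) = 57/2]
4. D_y = -2  [DB · EA = 247/2 ∩ 2·signedArea(DFA) = 57/2]
   → D = (-6, -2)

D = (-6, -2)
E = (-27/2, 1)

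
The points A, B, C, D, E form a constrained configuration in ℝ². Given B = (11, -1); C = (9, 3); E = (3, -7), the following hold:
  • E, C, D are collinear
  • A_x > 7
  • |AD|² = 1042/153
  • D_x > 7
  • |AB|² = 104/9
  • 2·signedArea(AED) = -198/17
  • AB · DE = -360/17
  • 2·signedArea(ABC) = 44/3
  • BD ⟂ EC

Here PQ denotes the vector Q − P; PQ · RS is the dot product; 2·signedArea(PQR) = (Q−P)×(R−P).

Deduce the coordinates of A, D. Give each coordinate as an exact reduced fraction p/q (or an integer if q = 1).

1. D_x = 132/17  [E, C, D are collinear ∩ BD ⟂ EC]
2. D_y = 16/17  [E, C, D are collinear ∩ BD ⟂ EC]
   → D = (132/17, 16/17)
3. A_x = 23/3  [AB · DE = -360/17 ∩ 2·signedArea(AED) = -198/17]
4. A_y = -5/3  [AB · DE = -360/17 ∩ 2·signedArea(AED) = -198/17]
   → A = (23/3, -5/3)

A = (23/3, -5/3)
D = (132/17, 16/17)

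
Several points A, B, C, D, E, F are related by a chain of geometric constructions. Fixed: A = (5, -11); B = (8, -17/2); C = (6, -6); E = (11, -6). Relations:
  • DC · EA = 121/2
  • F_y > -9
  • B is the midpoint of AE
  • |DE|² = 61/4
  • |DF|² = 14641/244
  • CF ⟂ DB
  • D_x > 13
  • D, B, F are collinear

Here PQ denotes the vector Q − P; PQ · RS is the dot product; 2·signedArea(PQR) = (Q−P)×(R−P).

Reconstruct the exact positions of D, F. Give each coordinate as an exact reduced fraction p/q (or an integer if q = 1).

D = (14, -7/2)
F = (491/61, -516/61)

1. D_x = 14  [line 6·x + 5·y + -133/2 = 0 ∩ |DE|² = 61/4]
2. D_y = -7/2  [line 6·x + 5·y + -133/2 = 0 ∩ |DE|² = 61/4]
   → D = (14, -7/2)
3. F_x = 491/61  [D, B, F are collinear ∩ CF ⟂ DB]
4. F_y = -516/61  [D, B, F are collinear ∩ CF ⟂ DB]
   → F = (491/61, -516/61)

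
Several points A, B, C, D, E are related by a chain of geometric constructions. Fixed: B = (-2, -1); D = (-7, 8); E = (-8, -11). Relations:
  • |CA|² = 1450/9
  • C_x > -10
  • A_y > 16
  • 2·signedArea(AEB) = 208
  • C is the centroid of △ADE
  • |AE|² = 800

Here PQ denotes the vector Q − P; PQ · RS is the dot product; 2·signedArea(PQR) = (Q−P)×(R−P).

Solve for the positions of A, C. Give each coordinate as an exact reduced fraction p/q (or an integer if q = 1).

1. A_x = -12  [line -10·x + 6·y + -222 = 0 ∩ |AE|² = 800]
2. A_y = 17  [line -10·x + 6·y + -222 = 0 ∩ |AE|² = 800]
   → A = (-12, 17)
3. C_x = -9  [C is the centroid of △ADE]
4. C_y = 14/3  [C is the centroid of △ADE]
   → C = (-9, 14/3)

A = (-12, 17)
C = (-9, 14/3)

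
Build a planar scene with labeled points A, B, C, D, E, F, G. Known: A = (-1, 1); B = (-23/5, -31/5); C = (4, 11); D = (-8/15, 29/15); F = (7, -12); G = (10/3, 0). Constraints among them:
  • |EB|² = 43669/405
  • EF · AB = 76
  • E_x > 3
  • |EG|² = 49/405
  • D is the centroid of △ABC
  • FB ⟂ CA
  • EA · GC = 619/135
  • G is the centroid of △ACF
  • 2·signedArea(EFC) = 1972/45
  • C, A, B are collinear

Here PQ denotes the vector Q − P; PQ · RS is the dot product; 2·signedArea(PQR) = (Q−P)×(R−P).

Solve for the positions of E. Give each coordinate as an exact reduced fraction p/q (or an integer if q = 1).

E = (157/45, 14/45)

1. E_x = 157/45  [EF · AB = 76 ∩ EA · GC = 619/135]
2. E_y = 14/45  [EF · AB = 76 ∩ EA · GC = 619/135]
   → E = (157/45, 14/45)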